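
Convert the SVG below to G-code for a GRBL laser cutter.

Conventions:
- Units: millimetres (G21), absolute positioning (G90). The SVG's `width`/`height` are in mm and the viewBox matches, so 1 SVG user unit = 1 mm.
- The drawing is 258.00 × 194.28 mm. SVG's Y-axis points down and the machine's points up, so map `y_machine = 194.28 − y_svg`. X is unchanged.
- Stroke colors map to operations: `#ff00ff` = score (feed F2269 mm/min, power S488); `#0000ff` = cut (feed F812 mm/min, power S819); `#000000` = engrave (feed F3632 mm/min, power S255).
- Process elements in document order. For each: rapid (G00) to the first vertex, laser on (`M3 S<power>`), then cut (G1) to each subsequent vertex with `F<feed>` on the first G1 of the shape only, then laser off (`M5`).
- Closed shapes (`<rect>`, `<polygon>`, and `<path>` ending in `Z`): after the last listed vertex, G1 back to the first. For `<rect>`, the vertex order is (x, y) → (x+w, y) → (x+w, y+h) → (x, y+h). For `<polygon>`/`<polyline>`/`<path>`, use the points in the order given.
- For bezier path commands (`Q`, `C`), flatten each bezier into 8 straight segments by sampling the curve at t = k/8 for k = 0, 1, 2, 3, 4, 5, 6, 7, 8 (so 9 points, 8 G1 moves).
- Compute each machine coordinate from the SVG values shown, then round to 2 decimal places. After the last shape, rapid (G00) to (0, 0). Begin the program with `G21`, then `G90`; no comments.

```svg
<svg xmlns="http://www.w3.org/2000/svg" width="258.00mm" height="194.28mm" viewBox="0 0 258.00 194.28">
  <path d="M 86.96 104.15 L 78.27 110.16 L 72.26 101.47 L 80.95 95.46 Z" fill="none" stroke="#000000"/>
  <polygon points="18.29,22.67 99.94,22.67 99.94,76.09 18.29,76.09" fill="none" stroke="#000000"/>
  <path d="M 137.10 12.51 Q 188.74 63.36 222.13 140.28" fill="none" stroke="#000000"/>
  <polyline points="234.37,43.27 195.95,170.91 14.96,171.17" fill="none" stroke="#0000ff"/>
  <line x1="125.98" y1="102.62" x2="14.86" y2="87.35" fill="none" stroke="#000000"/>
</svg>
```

G21
G90
G00 X86.96 Y90.13
M3 S255
G1 X78.27 Y84.12 F3632
G1 X72.26 Y92.81
G1 X80.95 Y98.82
G1 X86.96 Y90.13
M5
G00 X18.29 Y171.61
M3 S255
G1 X99.94 Y171.61 F3632
G1 X99.94 Y118.19
G1 X18.29 Y118.19
G1 X18.29 Y171.61
M5
G00 X137.10 Y181.77
M3 S255
G1 X149.72 Y168.65 F3632
G1 X161.78 Y154.72
G1 X173.26 Y139.97
G1 X184.18 Y124.40
G1 X194.52 Y108.02
G1 X204.29 Y90.83
G1 X213.50 Y72.82
G1 X222.13 Y54.00
M5
G00 X234.37 Y151.01
M3 S819
G1 X195.95 Y23.37 F812
G1 X14.96 Y23.11
M5
G00 X125.98 Y91.66
M3 S255
G1 X14.86 Y106.93 F3632
M5
G00 X0.00 Y0.00

Since the viewBox matches the mm dimensions, user units are millimetres directly. The only transform is the Y-flip y_m = 194.28 − y_svg.

Shape 1 is a regular polygon drawn with `<path>`. Its stroke #000000 means engrave at S255, F3632. After flipping Y the toolpath is (86.96,90.13) → (78.27,84.12) → (72.26,92.81) → (80.95,98.82) → (86.96,90.13), returning to the start.

Shape 2 is a rectangle drawn with `<polygon>`. Its stroke #000000 means engrave at S255, F3632. After flipping Y the toolpath is (18.29,171.61) → (99.94,171.61) → (99.94,118.19) → (18.29,118.19) → (18.29,171.61), returning to the start.

Shape 3 is a quadratic bezier drawn with `<path>`. Its stroke #000000 means engrave at S255, F3632. After flipping Y the toolpath is (137.10,181.77) → (149.72,168.65) → (161.78,154.72) → (173.26,139.97) → (184.18,124.40) → (194.52,108.02) → (204.29,90.83) → (213.50,72.82) → (222.13,54.00).

Shape 4 is a open polyline drawn with `<polyline>`. Its stroke #0000ff means cut at S819, F812. After flipping Y the toolpath is (234.37,151.01) → (195.95,23.37) → (14.96,23.11).

Shape 5 is a line segment drawn with `<line>`. Its stroke #000000 means engrave at S255, F3632. After flipping Y the toolpath is (125.98,91.66) → (14.86,106.93).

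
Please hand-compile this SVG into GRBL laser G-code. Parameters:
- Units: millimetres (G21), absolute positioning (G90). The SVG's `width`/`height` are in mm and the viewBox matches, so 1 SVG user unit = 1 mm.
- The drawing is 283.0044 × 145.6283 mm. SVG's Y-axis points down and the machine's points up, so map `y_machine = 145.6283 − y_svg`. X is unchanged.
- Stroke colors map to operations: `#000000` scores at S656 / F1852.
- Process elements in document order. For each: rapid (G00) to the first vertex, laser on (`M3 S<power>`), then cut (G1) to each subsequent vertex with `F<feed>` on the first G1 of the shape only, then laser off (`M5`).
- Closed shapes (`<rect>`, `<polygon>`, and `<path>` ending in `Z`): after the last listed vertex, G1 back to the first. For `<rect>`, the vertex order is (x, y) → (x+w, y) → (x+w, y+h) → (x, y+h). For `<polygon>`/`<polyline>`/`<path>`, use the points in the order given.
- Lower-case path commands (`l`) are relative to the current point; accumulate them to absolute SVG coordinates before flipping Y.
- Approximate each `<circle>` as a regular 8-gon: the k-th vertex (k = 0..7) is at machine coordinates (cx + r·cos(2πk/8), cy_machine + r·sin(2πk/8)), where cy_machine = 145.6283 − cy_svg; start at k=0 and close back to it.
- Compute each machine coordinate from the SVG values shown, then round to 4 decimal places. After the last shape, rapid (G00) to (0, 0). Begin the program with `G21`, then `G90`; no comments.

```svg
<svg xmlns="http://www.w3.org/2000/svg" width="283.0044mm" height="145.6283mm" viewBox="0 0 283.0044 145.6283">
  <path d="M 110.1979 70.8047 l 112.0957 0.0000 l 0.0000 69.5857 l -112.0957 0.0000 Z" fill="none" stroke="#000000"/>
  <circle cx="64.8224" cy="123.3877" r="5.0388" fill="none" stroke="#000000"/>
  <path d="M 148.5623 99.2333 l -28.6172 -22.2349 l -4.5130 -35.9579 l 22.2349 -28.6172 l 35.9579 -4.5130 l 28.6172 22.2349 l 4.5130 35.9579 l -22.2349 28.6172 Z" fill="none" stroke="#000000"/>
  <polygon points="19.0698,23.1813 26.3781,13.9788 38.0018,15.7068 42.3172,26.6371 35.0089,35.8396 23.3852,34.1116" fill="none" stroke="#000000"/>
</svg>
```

viewBox `0 0 283.0044 145.6283` with mm width/height → 1 unit = 1 mm. Flip: y_m = 145.6283 − y_svg.

**Shape 1** — `<path>` rectangle, stroke `#000000` → score (S656, F1852). Machine vertices: (110.1979,74.8236) → (222.2936,74.8236) → (222.2936,5.2379) → (110.1979,5.2379) → (110.1979,74.8236). Closed: final G1 returns to the first vertex.

**Shape 2** — `<circle>` circle, stroke `#000000` → score (S656, F1852). Machine vertices: (69.8612,22.2406) → (68.3854,25.8036) → (64.8224,27.2794) → (61.2594,25.8036) → (59.7836,22.2406) → (61.2594,18.6776) → (64.8224,17.2018) → (68.3854,18.6776) → (69.8612,22.2406). Closed: final G1 returns to the first vertex.

**Shape 3** — `<path>` regular polygon, stroke `#000000` → score (S656, F1852). Machine vertices: (148.5623,46.3950) → (119.9451,68.6299) → (115.4321,104.5878) → (137.6670,133.2050) → (173.6249,137.7180) → (202.2421,115.4831) → (206.7551,79.5252) → (184.5202,50.9080) → (148.5623,46.3950). Closed: final G1 returns to the first vertex.

**Shape 4** — `<polygon>` regular polygon, stroke `#000000` → score (S656, F1852). Machine vertices: (19.0698,122.4470) → (26.3781,131.6495) → (38.0018,129.9215) → (42.3172,118.9912) → (35.0089,109.7887) → (23.3852,111.5167) → (19.0698,122.4470). Closed: final G1 returns to the first vertex.

G21
G90
G00 X110.1979 Y74.8236
M3 S656
G1 X222.2936 Y74.8236 F1852
G1 X222.2936 Y5.2379
G1 X110.1979 Y5.2379
G1 X110.1979 Y74.8236
M5
G00 X69.8612 Y22.2406
M3 S656
G1 X68.3854 Y25.8036 F1852
G1 X64.8224 Y27.2794
G1 X61.2594 Y25.8036
G1 X59.7836 Y22.2406
G1 X61.2594 Y18.6776
G1 X64.8224 Y17.2018
G1 X68.3854 Y18.6776
G1 X69.8612 Y22.2406
M5
G00 X148.5623 Y46.3950
M3 S656
G1 X119.9451 Y68.6299 F1852
G1 X115.4321 Y104.5878
G1 X137.6670 Y133.2050
G1 X173.6249 Y137.7180
G1 X202.2421 Y115.4831
G1 X206.7551 Y79.5252
G1 X184.5202 Y50.9080
G1 X148.5623 Y46.3950
M5
G00 X19.0698 Y122.4470
M3 S656
G1 X26.3781 Y131.6495 F1852
G1 X38.0018 Y129.9215
G1 X42.3172 Y118.9912
G1 X35.0089 Y109.7887
G1 X23.3852 Y111.5167
G1 X19.0698 Y122.4470
M5
G00 X0.0000 Y0.0000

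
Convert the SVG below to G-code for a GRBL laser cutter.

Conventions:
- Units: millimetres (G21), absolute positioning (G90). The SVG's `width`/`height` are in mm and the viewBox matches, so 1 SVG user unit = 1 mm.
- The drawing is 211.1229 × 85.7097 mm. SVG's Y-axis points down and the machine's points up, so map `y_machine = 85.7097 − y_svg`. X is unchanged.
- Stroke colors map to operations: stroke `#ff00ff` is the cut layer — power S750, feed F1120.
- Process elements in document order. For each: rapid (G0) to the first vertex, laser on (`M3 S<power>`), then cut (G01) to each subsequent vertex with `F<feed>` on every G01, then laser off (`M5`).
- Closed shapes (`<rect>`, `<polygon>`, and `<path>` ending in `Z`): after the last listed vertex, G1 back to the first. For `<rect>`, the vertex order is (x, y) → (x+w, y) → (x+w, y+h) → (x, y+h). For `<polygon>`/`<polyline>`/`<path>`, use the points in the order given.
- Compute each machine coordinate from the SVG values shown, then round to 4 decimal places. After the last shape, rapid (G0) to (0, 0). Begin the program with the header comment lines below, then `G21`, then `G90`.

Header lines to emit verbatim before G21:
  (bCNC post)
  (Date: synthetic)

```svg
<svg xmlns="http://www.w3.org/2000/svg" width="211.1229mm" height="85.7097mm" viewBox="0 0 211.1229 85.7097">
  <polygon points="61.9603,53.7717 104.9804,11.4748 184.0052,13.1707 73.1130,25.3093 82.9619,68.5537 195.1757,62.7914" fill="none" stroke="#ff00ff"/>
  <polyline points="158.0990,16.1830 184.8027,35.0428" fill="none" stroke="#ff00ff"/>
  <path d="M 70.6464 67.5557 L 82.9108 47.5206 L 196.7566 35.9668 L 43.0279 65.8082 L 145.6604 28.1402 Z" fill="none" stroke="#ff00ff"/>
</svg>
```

1 u = 1 mm; y_m = 85.7097 − y.

[1] `<polygon>` closed polygon, #ff00ff→cut S750 F1120: (61.9603,31.9380) → (104.9804,74.2349) → (184.0052,72.5390) → (73.1130,60.4004) → (82.9619,17.1560) → (195.1757,22.9183) → (61.9603,31.9380) (closed)

[2] `<polyline>` line segment, #ff00ff→cut S750 F1120: (158.0990,69.5267) → (184.8027,50.6669)

[3] `<path>` closed polygon, #ff00ff→cut S750 F1120: (70.6464,18.1540) → (82.9108,38.1891) → (196.7566,49.7429) → (43.0279,19.9015) → (145.6604,57.5695) → (70.6464,18.1540) (closed)

(bCNC post)
(Date: synthetic)
G21
G90
G0 X61.9603 Y31.9380
M3 S750
G01 X104.9804 Y74.2349 F1120
G01 X184.0052 Y72.5390 F1120
G01 X73.1130 Y60.4004 F1120
G01 X82.9619 Y17.1560 F1120
G01 X195.1757 Y22.9183 F1120
G01 X61.9603 Y31.9380 F1120
M5
G0 X158.0990 Y69.5267
M3 S750
G01 X184.8027 Y50.6669 F1120
M5
G0 X70.6464 Y18.1540
M3 S750
G01 X82.9108 Y38.1891 F1120
G01 X196.7566 Y49.7429 F1120
G01 X43.0279 Y19.9015 F1120
G01 X145.6604 Y57.5695 F1120
G01 X70.6464 Y18.1540 F1120
M5
G0 X0.0000 Y0.0000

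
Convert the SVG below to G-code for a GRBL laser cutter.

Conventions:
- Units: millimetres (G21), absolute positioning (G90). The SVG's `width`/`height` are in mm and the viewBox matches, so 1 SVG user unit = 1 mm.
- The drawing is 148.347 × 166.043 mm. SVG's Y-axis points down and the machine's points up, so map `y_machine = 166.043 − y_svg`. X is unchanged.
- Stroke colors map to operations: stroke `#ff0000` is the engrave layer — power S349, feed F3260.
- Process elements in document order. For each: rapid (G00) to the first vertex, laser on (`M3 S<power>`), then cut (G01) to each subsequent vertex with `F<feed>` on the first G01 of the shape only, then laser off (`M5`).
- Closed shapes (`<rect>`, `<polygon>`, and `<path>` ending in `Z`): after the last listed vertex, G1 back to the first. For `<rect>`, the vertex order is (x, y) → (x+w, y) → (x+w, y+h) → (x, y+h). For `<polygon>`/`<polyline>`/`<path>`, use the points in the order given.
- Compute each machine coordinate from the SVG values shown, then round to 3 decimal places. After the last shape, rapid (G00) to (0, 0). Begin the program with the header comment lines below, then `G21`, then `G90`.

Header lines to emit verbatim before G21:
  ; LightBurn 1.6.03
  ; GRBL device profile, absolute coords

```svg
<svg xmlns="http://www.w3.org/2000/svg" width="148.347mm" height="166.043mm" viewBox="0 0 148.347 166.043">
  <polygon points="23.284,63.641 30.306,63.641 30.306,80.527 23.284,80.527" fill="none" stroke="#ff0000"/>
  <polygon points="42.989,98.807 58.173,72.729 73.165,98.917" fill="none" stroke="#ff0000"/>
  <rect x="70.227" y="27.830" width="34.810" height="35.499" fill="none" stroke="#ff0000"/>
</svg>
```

Since the viewBox matches the mm dimensions, user units are millimetres directly. The only transform is the Y-flip y_m = 166.043 − y_svg.

Shape 1 is a rectangle drawn with `<polygon>`. Its stroke #ff0000 means engrave at S349, F3260. After flipping Y the toolpath is (23.284,102.402) → (30.306,102.402) → (30.306,85.516) → (23.284,85.516) → (23.284,102.402), returning to the start.

Shape 2 is a regular polygon drawn with `<polygon>`. Its stroke #ff0000 means engrave at S349, F3260. After flipping Y the toolpath is (42.989,67.236) → (58.173,93.314) → (73.165,67.126) → (42.989,67.236), returning to the start.

Shape 3 is a rectangle drawn with `<rect>`. Its stroke #ff0000 means engrave at S349, F3260. After flipping Y the toolpath is (70.227,138.213) → (105.037,138.213) → (105.037,102.714) → (70.227,102.714) → (70.227,138.213), returning to the start.

; LightBurn 1.6.03
; GRBL device profile, absolute coords
G21
G90
G00 X23.284 Y102.402
M3 S349
G01 X30.306 Y102.402 F3260
G01 X30.306 Y85.516
G01 X23.284 Y85.516
G01 X23.284 Y102.402
M5
G00 X42.989 Y67.236
M3 S349
G01 X58.173 Y93.314 F3260
G01 X73.165 Y67.126
G01 X42.989 Y67.236
M5
G00 X70.227 Y138.213
M3 S349
G01 X105.037 Y138.213 F3260
G01 X105.037 Y102.714
G01 X70.227 Y102.714
G01 X70.227 Y138.213
M5
G00 X0.000 Y0.000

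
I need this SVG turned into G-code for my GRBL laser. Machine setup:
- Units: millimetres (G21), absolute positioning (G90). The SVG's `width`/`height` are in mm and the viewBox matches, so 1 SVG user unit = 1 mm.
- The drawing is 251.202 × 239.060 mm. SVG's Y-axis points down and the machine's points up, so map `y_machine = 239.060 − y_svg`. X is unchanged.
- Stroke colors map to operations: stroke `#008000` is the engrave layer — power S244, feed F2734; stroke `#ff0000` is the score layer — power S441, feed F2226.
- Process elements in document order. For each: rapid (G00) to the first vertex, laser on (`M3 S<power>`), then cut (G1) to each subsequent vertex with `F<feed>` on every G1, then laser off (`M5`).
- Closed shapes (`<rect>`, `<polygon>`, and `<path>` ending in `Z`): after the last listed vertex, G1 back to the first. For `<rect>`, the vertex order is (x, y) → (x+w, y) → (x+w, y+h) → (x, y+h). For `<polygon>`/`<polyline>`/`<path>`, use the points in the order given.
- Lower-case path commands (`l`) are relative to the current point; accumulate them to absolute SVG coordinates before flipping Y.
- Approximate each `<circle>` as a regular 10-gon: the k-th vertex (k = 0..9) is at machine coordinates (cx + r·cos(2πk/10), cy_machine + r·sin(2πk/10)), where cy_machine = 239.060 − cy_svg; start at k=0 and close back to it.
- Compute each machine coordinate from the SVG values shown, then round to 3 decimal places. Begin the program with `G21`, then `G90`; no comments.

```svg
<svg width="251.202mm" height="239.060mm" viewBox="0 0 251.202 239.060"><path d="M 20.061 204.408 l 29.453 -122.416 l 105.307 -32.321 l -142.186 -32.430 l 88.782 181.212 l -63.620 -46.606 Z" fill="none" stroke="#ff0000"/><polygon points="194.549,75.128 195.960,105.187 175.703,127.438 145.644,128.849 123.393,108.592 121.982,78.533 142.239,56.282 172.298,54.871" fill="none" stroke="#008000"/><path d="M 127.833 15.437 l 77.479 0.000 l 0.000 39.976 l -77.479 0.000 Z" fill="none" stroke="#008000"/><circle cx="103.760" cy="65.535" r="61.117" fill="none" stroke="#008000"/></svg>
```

Since the viewBox matches the mm dimensions, user units are millimetres directly. The only transform is the Y-flip y_m = 239.060 − y_svg.

Shape 1 is a closed polygon drawn with `<path>`. Its stroke #ff0000 means score at S441, F2226. After flipping Y the toolpath is (20.061,34.652) → (49.514,157.068) → (154.821,189.389) → (12.635,221.819) → (101.417,40.607) → (37.797,87.213) → (20.061,34.652), returning to the start.

Shape 2 is a regular polygon drawn with `<polygon>`. Its stroke #008000 means engrave at S244, F2734. After flipping Y the toolpath is (194.549,163.932) → (195.960,133.873) → (175.703,111.622) → (145.644,110.211) → (123.393,130.468) → (121.982,160.527) → (142.239,182.778) → (172.298,184.189) → (194.549,163.932), returning to the start.

Shape 3 is a rectangle drawn with `<path>`. Its stroke #008000 means engrave at S244, F2734. After flipping Y the toolpath is (127.833,223.623) → (205.312,223.623) → (205.312,183.647) → (127.833,183.647) → (127.833,223.623), returning to the start.

Shape 4 is a circle drawn with `<circle>`. Its stroke #008000 means engrave at S244, F2734. After flipping Y the toolpath is (164.877,173.525) → (153.205,209.449) → (122.646,231.651) → (84.874,231.651) → (54.315,209.449) → (42.643,173.525) → (54.315,137.601) → (84.874,115.399) → (122.646,115.399) → (153.205,137.601) → (164.877,173.525), returning to the start.

G21
G90
G00 X20.061 Y34.652
M3 S441
G1 X49.514 Y157.068 F2226
G1 X154.821 Y189.389 F2226
G1 X12.635 Y221.819 F2226
G1 X101.417 Y40.607 F2226
G1 X37.797 Y87.213 F2226
G1 X20.061 Y34.652 F2226
M5
G00 X194.549 Y163.932
M3 S244
G1 X195.960 Y133.873 F2734
G1 X175.703 Y111.622 F2734
G1 X145.644 Y110.211 F2734
G1 X123.393 Y130.468 F2734
G1 X121.982 Y160.527 F2734
G1 X142.239 Y182.778 F2734
G1 X172.298 Y184.189 F2734
G1 X194.549 Y163.932 F2734
M5
G00 X127.833 Y223.623
M3 S244
G1 X205.312 Y223.623 F2734
G1 X205.312 Y183.647 F2734
G1 X127.833 Y183.647 F2734
G1 X127.833 Y223.623 F2734
M5
G00 X164.877 Y173.525
M3 S244
G1 X153.205 Y209.449 F2734
G1 X122.646 Y231.651 F2734
G1 X84.874 Y231.651 F2734
G1 X54.315 Y209.449 F2734
G1 X42.643 Y173.525 F2734
G1 X54.315 Y137.601 F2734
G1 X84.874 Y115.399 F2734
G1 X122.646 Y115.399 F2734
G1 X153.205 Y137.601 F2734
G1 X164.877 Y173.525 F2734
M5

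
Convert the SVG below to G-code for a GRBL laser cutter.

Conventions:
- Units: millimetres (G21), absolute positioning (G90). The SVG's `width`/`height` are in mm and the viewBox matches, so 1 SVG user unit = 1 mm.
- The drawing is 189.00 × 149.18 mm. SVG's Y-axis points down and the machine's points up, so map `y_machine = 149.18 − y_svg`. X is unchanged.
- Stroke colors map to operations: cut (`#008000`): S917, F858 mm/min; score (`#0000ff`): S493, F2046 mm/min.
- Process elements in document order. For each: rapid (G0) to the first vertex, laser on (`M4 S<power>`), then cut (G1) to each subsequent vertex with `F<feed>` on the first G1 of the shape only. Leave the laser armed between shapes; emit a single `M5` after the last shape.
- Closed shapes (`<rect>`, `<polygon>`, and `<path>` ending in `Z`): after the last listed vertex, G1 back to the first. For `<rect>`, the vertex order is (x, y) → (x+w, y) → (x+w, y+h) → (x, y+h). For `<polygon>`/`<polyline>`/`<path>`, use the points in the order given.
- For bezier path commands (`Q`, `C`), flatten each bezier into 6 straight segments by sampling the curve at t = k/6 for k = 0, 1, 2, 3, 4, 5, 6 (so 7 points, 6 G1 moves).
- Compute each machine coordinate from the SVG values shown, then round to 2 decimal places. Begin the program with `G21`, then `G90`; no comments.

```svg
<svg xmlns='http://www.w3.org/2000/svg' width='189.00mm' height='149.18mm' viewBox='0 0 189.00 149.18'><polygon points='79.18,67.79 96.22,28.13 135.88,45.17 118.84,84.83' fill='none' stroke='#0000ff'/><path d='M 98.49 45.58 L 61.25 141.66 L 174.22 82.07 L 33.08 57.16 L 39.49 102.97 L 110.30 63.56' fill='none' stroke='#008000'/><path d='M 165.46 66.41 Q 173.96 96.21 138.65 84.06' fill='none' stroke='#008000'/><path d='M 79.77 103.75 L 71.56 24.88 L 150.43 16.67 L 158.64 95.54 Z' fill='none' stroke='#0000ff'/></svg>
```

G21
G90
G0 X79.18 Y81.39
M4 S493
G1 X96.22 Y121.05 F2046
G1 X135.88 Y104.01
G1 X118.84 Y64.35
G1 X79.18 Y81.39
G0 X98.49 Y103.60
M4 S917
G1 X61.25 Y7.52 F858
G1 X174.22 Y67.11
G1 X33.08 Y92.02
G1 X39.49 Y46.21
G1 X110.30 Y85.62
G0 X165.46 Y82.77
M4 S917
G1 X167.08 Y74.00 F858
G1 X166.26 Y67.56
G1 X163.01 Y63.46
G1 X157.32 Y61.68
G1 X149.20 Y62.24
G1 X138.65 Y65.12
G0 X79.77 Y45.43
M4 S493
G1 X71.56 Y124.30 F2046
G1 X150.43 Y132.51
G1 X158.64 Y53.64
G1 X79.77 Y45.43
M5

viewBox `0 0 189.00 149.18` with mm width/height → 1 unit = 1 mm. Flip: y_m = 149.18 − y_svg.

**Shape 1** — `<polygon>` regular polygon, stroke `#0000ff` → score (S493, F2046). Machine vertices: (79.18,81.39) → (96.22,121.05) → (135.88,104.01) → (118.84,64.35) → (79.18,81.39). Closed: final G1 returns to the first vertex.

**Shape 2** — `<path>` open polyline, stroke `#008000` → cut (S917, F858). Machine vertices: (98.49,103.60) → (61.25,7.52) → (174.22,67.11) → (33.08,92.02) → (39.49,46.21) → (110.30,85.62). Open path.

**Shape 3** — `<path>` quadratic bezier, stroke `#008000` → cut (S917, F858). Control points (SVG): P0=(165.46,66.41), P1=(173.96,96.21), P2=(138.65,84.06); sampled at t=k/6. Machine vertices: (165.46,82.77) → (167.08,74.00) → (166.26,67.56) → (163.01,63.46) → (157.32,61.68) → (149.20,62.24) → (138.65,65.12). Open path.

**Shape 4** — `<path>` regular polygon, stroke `#0000ff` → score (S493, F2046). Machine vertices: (79.77,45.43) → (71.56,124.30) → (150.43,132.51) → (158.64,53.64) → (79.77,45.43). Closed: final G1 returns to the first vertex.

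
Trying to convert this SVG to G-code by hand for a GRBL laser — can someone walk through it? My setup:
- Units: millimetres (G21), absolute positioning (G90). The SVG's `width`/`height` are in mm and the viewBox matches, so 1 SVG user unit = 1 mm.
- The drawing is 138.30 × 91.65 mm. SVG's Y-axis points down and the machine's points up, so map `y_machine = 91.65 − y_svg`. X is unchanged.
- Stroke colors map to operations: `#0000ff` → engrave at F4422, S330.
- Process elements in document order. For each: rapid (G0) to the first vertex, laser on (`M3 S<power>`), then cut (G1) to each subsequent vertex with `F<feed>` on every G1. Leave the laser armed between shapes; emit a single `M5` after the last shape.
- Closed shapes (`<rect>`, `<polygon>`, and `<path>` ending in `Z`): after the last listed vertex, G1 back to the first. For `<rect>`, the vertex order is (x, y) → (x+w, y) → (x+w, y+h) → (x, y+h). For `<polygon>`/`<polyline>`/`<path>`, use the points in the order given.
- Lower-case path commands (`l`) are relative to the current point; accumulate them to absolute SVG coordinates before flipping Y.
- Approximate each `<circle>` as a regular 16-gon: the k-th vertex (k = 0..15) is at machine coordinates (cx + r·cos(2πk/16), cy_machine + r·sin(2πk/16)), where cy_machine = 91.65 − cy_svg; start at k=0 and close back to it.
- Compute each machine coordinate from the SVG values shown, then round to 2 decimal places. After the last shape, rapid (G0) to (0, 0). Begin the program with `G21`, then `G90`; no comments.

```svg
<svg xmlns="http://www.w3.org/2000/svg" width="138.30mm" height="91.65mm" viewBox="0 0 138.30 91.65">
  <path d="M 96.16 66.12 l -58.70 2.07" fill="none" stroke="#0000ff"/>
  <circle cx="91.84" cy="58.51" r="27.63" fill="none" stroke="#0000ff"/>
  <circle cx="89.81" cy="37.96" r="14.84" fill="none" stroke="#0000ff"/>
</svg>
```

G21
G90
G0 X96.16 Y25.53
M3 S330
G1 X37.46 Y23.46 F4422
G0 X119.47 Y33.14
M3 S330
G1 X117.37 Y43.71 F4422
G1 X111.38 Y52.68 F4422
G1 X102.41 Y58.67 F4422
G1 X91.84 Y60.77 F4422
G1 X81.27 Y58.67 F4422
G1 X72.30 Y52.68 F4422
G1 X66.31 Y43.71 F4422
G1 X64.21 Y33.14 F4422
G1 X66.31 Y22.57 F4422
G1 X72.30 Y13.60 F4422
G1 X81.27 Y7.61 F4422
G1 X91.84 Y5.51 F4422
G1 X102.41 Y7.61 F4422
G1 X111.38 Y13.60 F4422
G1 X117.37 Y22.57 F4422
G1 X119.47 Y33.14 F4422
G0 X104.65 Y53.69
M3 S330
G1 X103.52 Y59.37 F4422
G1 X100.30 Y64.18 F4422
G1 X95.49 Y67.40 F4422
G1 X89.81 Y68.53 F4422
G1 X84.13 Y67.40 F4422
G1 X79.32 Y64.18 F4422
G1 X76.10 Y59.37 F4422
G1 X74.97 Y53.69 F4422
G1 X76.10 Y48.01 F4422
G1 X79.32 Y43.20 F4422
G1 X84.13 Y39.98 F4422
G1 X89.81 Y38.85 F4422
G1 X95.49 Y39.98 F4422
G1 X100.30 Y43.20 F4422
G1 X103.52 Y48.01 F4422
G1 X104.65 Y53.69 F4422
M5
G0 X0.00 Y0.00

viewBox `0 0 138.30 91.65` with mm width/height → 1 unit = 1 mm. Flip: y_m = 91.65 − y_svg.

**Shape 1** — `<path>` line segment, stroke `#0000ff` → engrave (S330, F4422). Machine vertices: (96.16,25.53) → (37.46,23.46). Open path.

**Shape 2** — `<circle>` circle, stroke `#0000ff` → engrave (S330, F4422). Machine vertices: (119.47,33.14) → (117.37,43.71) → (111.38,52.68) → (102.41,58.67) → (91.84,60.77) → (81.27,58.67) → (72.30,52.68) → (66.31,43.71) → (64.21,33.14) → (66.31,22.57) → (72.30,13.60) → (81.27,7.61) → (91.84,5.51) → (102.41,7.61) → (111.38,13.60) → (117.37,22.57) → (119.47,33.14). Closed: final G1 returns to the first vertex.

**Shape 3** — `<circle>` circle, stroke `#0000ff` → engrave (S330, F4422). Machine vertices: (104.65,53.69) → (103.52,59.37) → (100.30,64.18) → (95.49,67.40) → (89.81,68.53) → (84.13,67.40) → (79.32,64.18) → (76.10,59.37) → (74.97,53.69) → (76.10,48.01) → (79.32,43.20) → (84.13,39.98) → (89.81,38.85) → (95.49,39.98) → (100.30,43.20) → (103.52,48.01) → (104.65,53.69). Closed: final G1 returns to the first vertex.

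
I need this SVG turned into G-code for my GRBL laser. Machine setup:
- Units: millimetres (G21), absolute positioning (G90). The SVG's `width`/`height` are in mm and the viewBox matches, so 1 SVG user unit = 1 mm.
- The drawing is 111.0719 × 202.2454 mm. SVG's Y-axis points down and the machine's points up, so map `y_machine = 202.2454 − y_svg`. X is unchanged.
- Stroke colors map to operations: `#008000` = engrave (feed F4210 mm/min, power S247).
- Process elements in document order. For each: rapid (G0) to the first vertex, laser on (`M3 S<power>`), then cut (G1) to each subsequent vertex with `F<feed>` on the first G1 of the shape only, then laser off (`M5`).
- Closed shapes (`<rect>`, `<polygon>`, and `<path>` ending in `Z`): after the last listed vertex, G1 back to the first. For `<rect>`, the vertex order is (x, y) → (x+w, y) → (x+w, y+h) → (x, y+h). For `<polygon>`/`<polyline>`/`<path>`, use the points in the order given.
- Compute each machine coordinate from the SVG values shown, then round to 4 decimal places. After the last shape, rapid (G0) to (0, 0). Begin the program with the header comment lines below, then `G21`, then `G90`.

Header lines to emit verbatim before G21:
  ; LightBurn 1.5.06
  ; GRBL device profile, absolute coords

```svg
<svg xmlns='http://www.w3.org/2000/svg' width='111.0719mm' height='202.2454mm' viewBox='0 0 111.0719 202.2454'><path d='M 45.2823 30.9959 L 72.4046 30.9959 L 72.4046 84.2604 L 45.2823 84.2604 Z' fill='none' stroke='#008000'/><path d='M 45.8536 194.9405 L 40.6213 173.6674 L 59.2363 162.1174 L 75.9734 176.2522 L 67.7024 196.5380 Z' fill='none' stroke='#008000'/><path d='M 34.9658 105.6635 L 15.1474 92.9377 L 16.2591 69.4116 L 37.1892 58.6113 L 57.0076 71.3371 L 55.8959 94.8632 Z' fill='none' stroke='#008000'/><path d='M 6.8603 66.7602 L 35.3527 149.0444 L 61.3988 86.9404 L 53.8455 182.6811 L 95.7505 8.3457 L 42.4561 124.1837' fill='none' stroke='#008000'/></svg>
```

; LightBurn 1.5.06
; GRBL device profile, absolute coords
G21
G90
G0 X45.2823 Y171.2495
M3 S247
G1 X72.4046 Y171.2495 F4210
G1 X72.4046 Y117.9850
G1 X45.2823 Y117.9850
G1 X45.2823 Y171.2495
M5
G0 X45.8536 Y7.3049
M3 S247
G1 X40.6213 Y28.5780 F4210
G1 X59.2363 Y40.1280
G1 X75.9734 Y25.9932
G1 X67.7024 Y5.7074
G1 X45.8536 Y7.3049
M5
G0 X34.9658 Y96.5819
M3 S247
G1 X15.1474 Y109.3077 F4210
G1 X16.2591 Y132.8338
G1 X37.1892 Y143.6341
G1 X57.0076 Y130.9083
G1 X55.8959 Y107.3822
G1 X34.9658 Y96.5819
M5
G0 X6.8603 Y135.4852
M3 S247
G1 X35.3527 Y53.2010 F4210
G1 X61.3988 Y115.3050
G1 X53.8455 Y19.5643
G1 X95.7505 Y193.8997
G1 X42.4561 Y78.0617
M5
G0 X0.0000 Y0.0000

1 u = 1 mm; y_m = 202.2454 − y.

[1] `<path>` rectangle, #008000→engrave S247 F4210: (45.2823,171.2495) → (72.4046,171.2495) → (72.4046,117.9850) → (45.2823,117.9850) → (45.2823,171.2495) (closed)

[2] `<path>` regular polygon, #008000→engrave S247 F4210: (45.8536,7.3049) → (40.6213,28.5780) → (59.2363,40.1280) → (75.9734,25.9932) → (67.7024,5.7074) → (45.8536,7.3049) (closed)

[3] `<path>` regular polygon, #008000→engrave S247 F4210: (34.9658,96.5819) → (15.1474,109.3077) → (16.2591,132.8338) → (37.1892,143.6341) → (57.0076,130.9083) → (55.8959,107.3822) → (34.9658,96.5819) (closed)

[4] `<path>` open polyline, #008000→engrave S247 F4210: (6.8603,135.4852) → (35.3527,53.2010) → (61.3988,115.3050) → (53.8455,19.5643) → (95.7505,193.8997) → (42.4561,78.0617)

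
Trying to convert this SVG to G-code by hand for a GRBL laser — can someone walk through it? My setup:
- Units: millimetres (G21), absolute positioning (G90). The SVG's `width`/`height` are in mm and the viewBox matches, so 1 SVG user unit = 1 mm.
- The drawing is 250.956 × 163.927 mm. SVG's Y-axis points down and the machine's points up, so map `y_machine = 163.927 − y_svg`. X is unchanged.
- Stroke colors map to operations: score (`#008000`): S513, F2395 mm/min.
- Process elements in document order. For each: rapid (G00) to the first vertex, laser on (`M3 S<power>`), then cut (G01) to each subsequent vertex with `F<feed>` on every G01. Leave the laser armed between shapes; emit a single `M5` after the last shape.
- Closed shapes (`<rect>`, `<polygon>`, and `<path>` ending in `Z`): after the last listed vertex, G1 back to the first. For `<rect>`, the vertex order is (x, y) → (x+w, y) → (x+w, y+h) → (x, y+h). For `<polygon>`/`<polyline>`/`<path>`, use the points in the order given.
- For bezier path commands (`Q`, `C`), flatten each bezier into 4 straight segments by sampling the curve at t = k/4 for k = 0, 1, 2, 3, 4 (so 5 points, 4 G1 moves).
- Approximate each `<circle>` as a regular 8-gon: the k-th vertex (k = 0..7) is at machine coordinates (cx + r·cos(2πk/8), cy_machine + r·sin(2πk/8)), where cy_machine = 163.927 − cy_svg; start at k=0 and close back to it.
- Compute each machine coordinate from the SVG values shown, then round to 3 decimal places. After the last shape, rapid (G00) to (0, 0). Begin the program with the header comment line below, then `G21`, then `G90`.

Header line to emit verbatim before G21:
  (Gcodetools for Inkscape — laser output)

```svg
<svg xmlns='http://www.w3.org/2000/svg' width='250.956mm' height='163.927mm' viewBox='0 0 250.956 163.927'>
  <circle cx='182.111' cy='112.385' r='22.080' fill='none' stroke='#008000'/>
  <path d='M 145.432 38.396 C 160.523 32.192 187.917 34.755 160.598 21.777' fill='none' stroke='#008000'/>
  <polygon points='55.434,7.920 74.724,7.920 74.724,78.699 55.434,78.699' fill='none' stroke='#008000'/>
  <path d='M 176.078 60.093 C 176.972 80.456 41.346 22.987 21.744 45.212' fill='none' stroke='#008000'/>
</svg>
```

(Gcodetools for Inkscape — laser output)
G21
G90
G00 X204.191 Y51.542
M3 S513
G01 X197.724 Y67.155 F2395
G01 X182.111 Y73.622 F2395
G01 X166.498 Y67.155 F2395
G01 X160.031 Y51.542 F2395
G01 X166.498 Y35.929 F2395
G01 X182.111 Y29.462 F2395
G01 X197.724 Y35.929 F2395
G01 X204.191 Y51.542 F2395
G00 X145.432 Y125.531
M3 S513
G01 X158.010 Y128.920 F2395
G01 X168.919 Y131.300 F2395
G01 X171.876 Y134.951 F2395
G01 X160.598 Y142.150 F2395
G00 X55.434 Y156.007
M3 S513
G01 X74.724 Y156.007 F2395
G01 X74.724 Y85.228 F2395
G01 X55.434 Y85.228 F2395
G01 X55.434 Y156.007 F2395
G00 X176.078 Y103.834
M3 S513
G01 X155.097 Y100.694 F2395
G01 X106.597 Y111.973 F2395
G01 X54.254 Y122.902 F2395
G01 X21.744 Y118.715 F2395
M5
G00 X0.000 Y0.000

viewBox `0 0 250.956 163.927` with mm width/height → 1 unit = 1 mm. Flip: y_m = 163.927 − y_svg.

**Shape 1** — `<circle>` circle, stroke `#008000` → score (S513, F2395). Machine vertices: (204.191,51.542) → (197.724,67.155) → (182.111,73.622) → (166.498,67.155) → (160.031,51.542) → (166.498,35.929) → (182.111,29.462) → (197.724,35.929) → (204.191,51.542). Closed: final G1 returns to the first vertex.

**Shape 2** — `<path>` cubic bezier, stroke `#008000` → score (S513, F2395). Control points (SVG): P0=(145.432,38.396), P1=(160.523,32.192), P2=(187.917,34.755), P3=(160.598,21.777); sampled at t=k/4. Machine vertices: (145.432,125.531) → (158.010,128.920) → (168.919,131.300) → (171.876,134.951) → (160.598,142.150). Open path.

**Shape 3** — `<polygon>` rectangle, stroke `#008000` → score (S513, F2395). Machine vertices: (55.434,156.007) → (74.724,156.007) → (74.724,85.228) → (55.434,85.228) → (55.434,156.007). Closed: final G1 returns to the first vertex.

**Shape 4** — `<path>` cubic bezier, stroke `#008000` → score (S513, F2395). Control points (SVG): P0=(176.078,60.093), P1=(176.972,80.456), P2=(41.346,22.987), P3=(21.744,45.212); sampled at t=k/4. Machine vertices: (176.078,103.834) → (155.097,100.694) → (106.597,111.973) → (54.254,122.902) → (21.744,118.715). Open path.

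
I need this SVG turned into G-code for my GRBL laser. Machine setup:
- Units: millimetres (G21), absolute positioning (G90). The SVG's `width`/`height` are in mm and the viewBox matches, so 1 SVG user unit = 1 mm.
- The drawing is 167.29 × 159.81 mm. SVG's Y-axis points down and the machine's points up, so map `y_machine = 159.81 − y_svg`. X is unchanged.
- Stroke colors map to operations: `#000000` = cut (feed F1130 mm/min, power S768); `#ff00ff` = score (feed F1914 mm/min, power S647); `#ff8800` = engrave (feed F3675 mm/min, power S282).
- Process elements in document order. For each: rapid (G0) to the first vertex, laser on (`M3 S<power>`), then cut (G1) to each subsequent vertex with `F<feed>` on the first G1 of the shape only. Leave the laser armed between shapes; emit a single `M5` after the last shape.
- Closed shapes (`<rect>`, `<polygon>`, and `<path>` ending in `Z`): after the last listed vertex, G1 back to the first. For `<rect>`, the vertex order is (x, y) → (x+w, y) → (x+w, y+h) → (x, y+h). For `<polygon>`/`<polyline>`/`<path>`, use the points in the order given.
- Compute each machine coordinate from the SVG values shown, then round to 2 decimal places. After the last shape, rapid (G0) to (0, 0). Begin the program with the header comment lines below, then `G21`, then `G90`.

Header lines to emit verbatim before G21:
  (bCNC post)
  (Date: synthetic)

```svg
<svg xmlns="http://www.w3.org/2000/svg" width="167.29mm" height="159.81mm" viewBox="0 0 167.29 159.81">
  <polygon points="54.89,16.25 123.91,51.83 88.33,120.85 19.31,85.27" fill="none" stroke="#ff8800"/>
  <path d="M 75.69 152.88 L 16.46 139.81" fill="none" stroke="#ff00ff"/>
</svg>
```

(bCNC post)
(Date: synthetic)
G21
G90
G0 X54.89 Y143.56
M3 S282
G1 X123.91 Y107.98 F3675
G1 X88.33 Y38.96
G1 X19.31 Y74.54
G1 X54.89 Y143.56
G0 X75.69 Y6.93
M3 S647
G1 X16.46 Y20.00 F1914
M5
G0 X0.00 Y0.00

1 u = 1 mm; y_m = 159.81 − y.

[1] `<polygon>` regular polygon, #ff8800→engrave S282 F3675: (54.89,143.56) → (123.91,107.98) → (88.33,38.96) → (19.31,74.54) → (54.89,143.56) (closed)

[2] `<path>` line segment, #ff00ff→score S647 F1914: (75.69,6.93) → (16.46,20.00)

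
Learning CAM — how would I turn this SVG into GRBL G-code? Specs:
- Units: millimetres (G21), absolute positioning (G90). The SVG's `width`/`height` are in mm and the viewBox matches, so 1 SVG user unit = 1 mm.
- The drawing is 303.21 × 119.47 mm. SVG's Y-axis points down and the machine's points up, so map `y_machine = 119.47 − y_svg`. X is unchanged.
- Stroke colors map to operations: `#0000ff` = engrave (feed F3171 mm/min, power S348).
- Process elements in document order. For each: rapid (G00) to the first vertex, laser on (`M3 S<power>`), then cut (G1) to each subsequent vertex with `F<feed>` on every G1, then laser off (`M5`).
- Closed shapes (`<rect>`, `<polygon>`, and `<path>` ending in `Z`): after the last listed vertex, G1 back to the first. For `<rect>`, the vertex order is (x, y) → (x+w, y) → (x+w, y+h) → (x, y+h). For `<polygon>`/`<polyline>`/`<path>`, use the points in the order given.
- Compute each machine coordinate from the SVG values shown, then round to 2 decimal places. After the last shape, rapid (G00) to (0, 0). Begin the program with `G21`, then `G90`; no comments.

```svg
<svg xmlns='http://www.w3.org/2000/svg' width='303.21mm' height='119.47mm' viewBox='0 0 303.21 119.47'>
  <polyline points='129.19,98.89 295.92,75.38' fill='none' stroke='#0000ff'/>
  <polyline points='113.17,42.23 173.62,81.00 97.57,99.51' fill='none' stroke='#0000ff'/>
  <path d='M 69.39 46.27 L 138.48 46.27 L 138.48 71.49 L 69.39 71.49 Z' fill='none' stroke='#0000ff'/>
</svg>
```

Since the viewBox matches the mm dimensions, user units are millimetres directly. The only transform is the Y-flip y_m = 119.47 − y_svg.

Shape 1 is a line segment drawn with `<polyline>`. Its stroke #0000ff means engrave at S348, F3171. After flipping Y the toolpath is (129.19,20.58) → (295.92,44.09).

Shape 2 is a open polyline drawn with `<polyline>`. Its stroke #0000ff means engrave at S348, F3171. After flipping Y the toolpath is (113.17,77.24) → (173.62,38.47) → (97.57,19.96).

Shape 3 is a rectangle drawn with `<path>`. Its stroke #0000ff means engrave at S348, F3171. After flipping Y the toolpath is (69.39,73.20) → (138.48,73.20) → (138.48,47.98) → (69.39,47.98) → (69.39,73.20), returning to the start.

G21
G90
G00 X129.19 Y20.58
M3 S348
G1 X295.92 Y44.09 F3171
M5
G00 X113.17 Y77.24
M3 S348
G1 X173.62 Y38.47 F3171
G1 X97.57 Y19.96 F3171
M5
G00 X69.39 Y73.20
M3 S348
G1 X138.48 Y73.20 F3171
G1 X138.48 Y47.98 F3171
G1 X69.39 Y47.98 F3171
G1 X69.39 Y73.20 F3171
M5
G00 X0.00 Y0.00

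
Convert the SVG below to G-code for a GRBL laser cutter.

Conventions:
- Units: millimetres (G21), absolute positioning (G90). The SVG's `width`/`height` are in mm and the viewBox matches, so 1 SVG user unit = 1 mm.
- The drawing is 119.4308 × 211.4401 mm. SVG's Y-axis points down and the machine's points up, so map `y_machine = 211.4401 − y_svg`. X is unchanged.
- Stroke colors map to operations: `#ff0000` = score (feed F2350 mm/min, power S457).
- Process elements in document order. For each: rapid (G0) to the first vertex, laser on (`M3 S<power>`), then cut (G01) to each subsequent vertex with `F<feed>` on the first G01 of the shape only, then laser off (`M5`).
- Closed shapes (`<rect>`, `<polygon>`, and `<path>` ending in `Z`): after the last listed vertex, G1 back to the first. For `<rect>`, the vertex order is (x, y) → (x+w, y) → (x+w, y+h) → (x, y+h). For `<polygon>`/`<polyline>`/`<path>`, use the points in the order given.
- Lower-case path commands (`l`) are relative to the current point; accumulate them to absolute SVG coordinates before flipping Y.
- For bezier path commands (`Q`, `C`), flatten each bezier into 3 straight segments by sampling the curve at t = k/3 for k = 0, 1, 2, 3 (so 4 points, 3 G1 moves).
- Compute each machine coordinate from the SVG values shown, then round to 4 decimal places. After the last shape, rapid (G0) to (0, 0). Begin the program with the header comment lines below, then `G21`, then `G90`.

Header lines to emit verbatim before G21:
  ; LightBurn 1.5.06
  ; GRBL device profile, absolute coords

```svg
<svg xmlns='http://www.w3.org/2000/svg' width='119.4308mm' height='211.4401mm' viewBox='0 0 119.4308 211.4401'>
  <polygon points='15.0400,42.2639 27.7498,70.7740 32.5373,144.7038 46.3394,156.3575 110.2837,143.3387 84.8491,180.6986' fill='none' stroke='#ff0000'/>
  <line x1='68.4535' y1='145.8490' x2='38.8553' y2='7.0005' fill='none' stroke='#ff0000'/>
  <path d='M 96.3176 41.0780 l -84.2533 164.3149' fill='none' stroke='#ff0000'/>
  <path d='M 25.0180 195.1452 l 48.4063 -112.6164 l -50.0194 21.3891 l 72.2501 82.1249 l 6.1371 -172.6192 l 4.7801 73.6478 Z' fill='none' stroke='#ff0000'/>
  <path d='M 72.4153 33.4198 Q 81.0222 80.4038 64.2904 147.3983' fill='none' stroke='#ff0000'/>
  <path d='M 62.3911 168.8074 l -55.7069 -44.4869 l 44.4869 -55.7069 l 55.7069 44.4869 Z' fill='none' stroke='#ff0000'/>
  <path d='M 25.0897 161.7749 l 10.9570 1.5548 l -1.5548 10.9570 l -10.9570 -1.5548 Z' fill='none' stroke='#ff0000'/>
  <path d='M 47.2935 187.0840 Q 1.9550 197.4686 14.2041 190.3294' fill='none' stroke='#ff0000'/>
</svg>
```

Since the viewBox matches the mm dimensions, user units are millimetres directly. The only transform is the Y-flip y_m = 211.4401 − y_svg.

Shape 1 is a closed polygon drawn with `<polygon>`. Its stroke #ff0000 means score at S457, F2350. After flipping Y the toolpath is (15.0400,169.1762) → (27.7498,140.6661) → (32.5373,66.7363) → (46.3394,55.0826) → (110.2837,68.1014) → (84.8491,30.7415) → (15.0400,169.1762), returning to the start.

Shape 2 is a line segment drawn with `<line>`. Its stroke #ff0000 means score at S457, F2350. After flipping Y the toolpath is (68.4535,65.5911) → (38.8553,204.4396).

Shape 3 is a line segment drawn with `<path>`. Its stroke #ff0000 means score at S457, F2350. After flipping Y the toolpath is (96.3176,170.3621) → (12.0643,6.0472).

Shape 4 is a closed polygon drawn with `<path>`. Its stroke #ff0000 means score at S457, F2350. After flipping Y the toolpath is (25.0180,16.2949) → (73.4243,128.9113) → (23.4049,107.5222) → (95.6550,25.3973) → (101.7921,198.0165) → (106.5722,124.3687) → (25.0180,16.2949), returning to the start.

Shape 5 is a quadratic bezier drawn with `<path>`. Its stroke #ff0000 means score at S457, F2350. After flipping Y the toolpath is (72.4153,178.0203) → (75.3378,144.4742) → (72.6295,106.4814) → (64.2904,64.0418).

Shape 6 is a regular polygon drawn with `<path>`. Its stroke #ff0000 means score at S457, F2350. After flipping Y the toolpath is (62.3911,42.6327) → (6.6842,87.1196) → (51.1711,142.8265) → (106.8780,98.3396) → (62.3911,42.6327), returning to the start.

Shape 7 is a regular polygon drawn with `<path>`. Its stroke #ff0000 means score at S457, F2350. After flipping Y the toolpath is (25.0897,49.6652) → (36.0467,48.1104) → (34.4919,37.1534) → (23.5349,38.7082) → (25.0897,49.6652), returning to the start.

Shape 8 is a quadratic bezier drawn with `<path>`. Its stroke #ff0000 means score at S457, F2350. After flipping Y the toolpath is (47.2935,24.3561) → (23.4665,19.3801) → (12.4367,18.2983) → (14.2041,21.1107).

; LightBurn 1.5.06
; GRBL device profile, absolute coords
G21
G90
G0 X15.0400 Y169.1762
M3 S457
G01 X27.7498 Y140.6661 F2350
G01 X32.5373 Y66.7363
G01 X46.3394 Y55.0826
G01 X110.2837 Y68.1014
G01 X84.8491 Y30.7415
G01 X15.0400 Y169.1762
M5
G0 X68.4535 Y65.5911
M3 S457
G01 X38.8553 Y204.4396 F2350
M5
G0 X96.3176 Y170.3621
M3 S457
G01 X12.0643 Y6.0472 F2350
M5
G0 X25.0180 Y16.2949
M3 S457
G01 X73.4243 Y128.9113 F2350
G01 X23.4049 Y107.5222
G01 X95.6550 Y25.3973
G01 X101.7921 Y198.0165
G01 X106.5722 Y124.3687
G01 X25.0180 Y16.2949
M5
G0 X72.4153 Y178.0203
M3 S457
G01 X75.3378 Y144.4742 F2350
G01 X72.6295 Y106.4814
G01 X64.2904 Y64.0418
M5
G0 X62.3911 Y42.6327
M3 S457
G01 X6.6842 Y87.1196 F2350
G01 X51.1711 Y142.8265
G01 X106.8780 Y98.3396
G01 X62.3911 Y42.6327
M5
G0 X25.0897 Y49.6652
M3 S457
G01 X36.0467 Y48.1104 F2350
G01 X34.4919 Y37.1534
G01 X23.5349 Y38.7082
G01 X25.0897 Y49.6652
M5
G0 X47.2935 Y24.3561
M3 S457
G01 X23.4665 Y19.3801 F2350
G01 X12.4367 Y18.2983
G01 X14.2041 Y21.1107
M5
G0 X0.0000 Y0.0000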